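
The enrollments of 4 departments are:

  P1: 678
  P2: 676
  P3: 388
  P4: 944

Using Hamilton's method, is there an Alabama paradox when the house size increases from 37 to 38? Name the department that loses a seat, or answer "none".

P3

At 37 seats: P1 9, P2 9, P3 6, P4 13.
At 38 seats: P1 10, P2 10, P3 5, P4 13.
P3 drops from 6 to 5.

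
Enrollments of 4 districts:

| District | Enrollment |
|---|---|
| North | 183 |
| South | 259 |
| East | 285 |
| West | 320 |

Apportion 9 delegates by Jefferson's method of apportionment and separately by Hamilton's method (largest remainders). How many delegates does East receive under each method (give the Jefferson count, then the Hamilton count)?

Jefferson: North 1, South 2, East 3, West 3.
Hamilton: North 2, South 2, East 2, West 3.
East gets 3 under Jefferson and 2 under Hamilton.

3 and 2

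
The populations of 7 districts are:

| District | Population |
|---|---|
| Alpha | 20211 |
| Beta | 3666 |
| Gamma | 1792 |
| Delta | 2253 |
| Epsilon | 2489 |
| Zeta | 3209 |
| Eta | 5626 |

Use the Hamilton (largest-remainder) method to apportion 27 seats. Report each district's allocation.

Alpha 14; Beta 2; Gamma 1; Delta 2; Epsilon 2; Zeta 2; Eta 4

The standard divisor is 39246/27 ≈ 1453.556.
Standard quotas: Alpha 13.9045, Beta 2.5221, Gamma 1.2328, Delta 1.5500, Epsilon 1.7124, Zeta 2.2077, Eta 3.8705.
Lower quotas: Alpha 13, Beta 2, Gamma 1, Delta 1, Epsilon 1, Zeta 2, Eta 3 (sum 23, leaving 4 seats).
Remainders in descending order: Alpha 0.9045, Eta 0.8705, Epsilon 0.7124, Delta 0.5500, Beta 0.5221, Gamma 0.2328, Zeta 0.2077.
Largest remainders: Alpha, Eta, Epsilon, Delta receive the extra seats.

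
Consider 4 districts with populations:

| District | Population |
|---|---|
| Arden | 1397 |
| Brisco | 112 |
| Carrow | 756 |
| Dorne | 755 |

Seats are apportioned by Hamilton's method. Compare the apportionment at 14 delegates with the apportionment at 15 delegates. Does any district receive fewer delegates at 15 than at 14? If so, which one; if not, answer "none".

At 14 seats: Arden 6, Brisco 1, Carrow 4, Dorne 3.
At 15 seats: Arden 7, Brisco 0, Carrow 4, Dorne 4.
Brisco drops from 1 to 0.

Brisco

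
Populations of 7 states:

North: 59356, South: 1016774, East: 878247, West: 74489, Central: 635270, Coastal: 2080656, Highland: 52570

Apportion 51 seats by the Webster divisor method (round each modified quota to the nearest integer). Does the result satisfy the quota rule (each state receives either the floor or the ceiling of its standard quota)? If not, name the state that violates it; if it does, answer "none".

Coastal

Standard quotas: North 0.631, South 10.809, East 9.337, West 0.792, Central 6.753, Coastal 22.119, Highland 0.559.
Webster allocation: North 1, South 11, East 9, West 1, Central 7, Coastal 21, Highland 1.
Coastal has quota 22.119 (lower 22, upper 23) but receives 21 — outside the quota interval.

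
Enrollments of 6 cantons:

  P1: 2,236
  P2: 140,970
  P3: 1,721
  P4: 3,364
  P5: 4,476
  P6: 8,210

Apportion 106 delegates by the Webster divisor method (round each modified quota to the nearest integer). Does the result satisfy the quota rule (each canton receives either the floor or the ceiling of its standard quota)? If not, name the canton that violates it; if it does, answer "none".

P2

Standard quotas: P1 1.472, P2 92.826, P3 1.133, P4 2.215, P5 2.947, P6 5.406.
Webster allocation: P1 1, P2 94, P3 1, P4 2, P5 3, P6 5.
P2 has quota 92.826 (lower 92, upper 93) but receives 94 — outside the quota interval.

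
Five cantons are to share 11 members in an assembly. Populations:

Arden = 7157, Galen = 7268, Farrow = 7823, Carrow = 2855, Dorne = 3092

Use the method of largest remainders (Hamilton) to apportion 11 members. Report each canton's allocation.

Standard divisor: 28195 ÷ 11 ≈ 2563.182.
Standard quotas: Arden 2.7922, Galen 2.8355, Farrow 3.0521, Carrow 1.1138, Dorne 1.2063.
Lower quotas: Arden 2, Galen 2, Farrow 3, Carrow 1, Dorne 1 (sum 9, leaving 2 seats).
Remainders in descending order: Galen 0.8355, Arden 0.7922, Dorne 0.2063, Carrow 0.1138, Farrow 0.0521.
The surplus seats go to Galen, Arden.

Arden 3, Galen 3, Farrow 3, Carrow 1, Dorne 1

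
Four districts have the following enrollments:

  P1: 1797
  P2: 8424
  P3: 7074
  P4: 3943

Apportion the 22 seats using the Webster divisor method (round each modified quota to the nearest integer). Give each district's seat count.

Standard divisor 21238/22 ≈ 965.364; standard quotas: P1 1.861, P2 8.726, P3 7.328, P4 4.084.
Rounding to the nearest integer gives P1 2, P2 9, P3 7, P4 4 — total 22, matching the house size, so no adjustment is needed.

P1: 2; P2: 9; P3: 7; P4: 4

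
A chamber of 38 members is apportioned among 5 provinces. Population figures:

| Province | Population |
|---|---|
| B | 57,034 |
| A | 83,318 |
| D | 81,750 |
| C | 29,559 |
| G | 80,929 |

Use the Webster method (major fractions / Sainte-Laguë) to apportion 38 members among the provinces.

Standard divisor 332590/38 ≈ 8752.368; standard quotas: B 6.516, A 9.519, D 9.340, C 3.377, G 9.247.
Rounding to the nearest integer gives B 7, A 10, D 9, C 3, G 9 — total 38, matching the house size, so no adjustment is needed.

B 7; A 10; D 9; C 3; G 9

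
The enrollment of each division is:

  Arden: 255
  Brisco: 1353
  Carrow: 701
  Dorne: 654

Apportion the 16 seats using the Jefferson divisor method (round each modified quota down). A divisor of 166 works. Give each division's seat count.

Arden 1; Brisco 8; Carrow 4; Dorne 3

With modified divisor 166: modified quotas Arden 1.536, Brisco 8.151, Carrow 4.223, Dorne 3.940.
Rounding down: Arden 1, Brisco 8, Carrow 4, Dorne 3 (total 16).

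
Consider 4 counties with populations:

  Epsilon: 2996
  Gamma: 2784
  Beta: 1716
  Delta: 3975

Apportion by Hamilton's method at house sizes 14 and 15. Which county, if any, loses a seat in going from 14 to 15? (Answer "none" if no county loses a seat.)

none

At 14 seats: Epsilon 4, Gamma 3, Beta 2, Delta 5.
At 15 seats: Epsilon 4, Gamma 4, Beta 2, Delta 5.
No county's allocation decreased.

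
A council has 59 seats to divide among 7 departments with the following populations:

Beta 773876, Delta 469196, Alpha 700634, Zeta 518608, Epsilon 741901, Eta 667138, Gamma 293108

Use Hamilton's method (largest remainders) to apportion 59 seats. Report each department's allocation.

Beta 11, Delta 7, Alpha 10, Zeta 7, Epsilon 11, Eta 9, Gamma 4

Total 4164461; standard divisor 4164461/59 ≈ 70584.085.
Standard quotas: Beta 10.9639, Delta 6.6473, Alpha 9.9262, Zeta 7.3474, Epsilon 10.5109, Eta 9.4517, Gamma 4.1526.
Lower quotas: Beta 10, Delta 6, Alpha 9, Zeta 7, Epsilon 10, Eta 9, Gamma 4 (sum 55, leaving 4 seats).
Remainders in descending order: Beta 0.9639, Alpha 0.9262, Delta 0.6473, Epsilon 0.5109, Eta 0.4517, Zeta 0.3474, Gamma 0.1526.
The surplus seats go to Beta, Alpha, Delta, Epsilon.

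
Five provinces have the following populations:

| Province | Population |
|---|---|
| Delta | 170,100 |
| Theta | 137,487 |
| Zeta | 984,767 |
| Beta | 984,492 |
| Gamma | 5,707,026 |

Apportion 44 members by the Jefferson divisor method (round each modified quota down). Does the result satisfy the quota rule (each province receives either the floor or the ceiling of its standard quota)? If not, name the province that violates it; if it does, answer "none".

Gamma

Standard quotas: Delta 0.937, Theta 0.758, Zeta 5.427, Beta 5.426, Gamma 31.452.
Jefferson allocation: Delta 1, Theta 0, Zeta 5, Beta 5, Gamma 33.
Gamma has quota 31.452 (lower 31, upper 32) but receives 33 — outside the quota interval.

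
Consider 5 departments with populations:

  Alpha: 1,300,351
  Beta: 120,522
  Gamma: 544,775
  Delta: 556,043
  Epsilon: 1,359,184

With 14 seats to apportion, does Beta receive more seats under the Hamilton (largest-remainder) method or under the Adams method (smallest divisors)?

Hamilton: Alpha 5, Beta 0, Gamma 2, Delta 2, Epsilon 5.
Adams: Alpha 4, Beta 1, Gamma 2, Delta 2, Epsilon 5.
Beta gets 0 under Hamilton and 1 under Adams.

Adams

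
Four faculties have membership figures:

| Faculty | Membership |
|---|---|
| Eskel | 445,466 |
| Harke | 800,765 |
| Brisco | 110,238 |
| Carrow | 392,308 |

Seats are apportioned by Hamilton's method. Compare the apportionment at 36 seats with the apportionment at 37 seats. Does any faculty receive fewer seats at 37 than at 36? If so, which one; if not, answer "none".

At 36 seats: Eskel 9, Harke 17, Brisco 2, Carrow 8.
At 37 seats: Eskel 10, Harke 17, Brisco 2, Carrow 8.
No faculty's allocation decreased.

none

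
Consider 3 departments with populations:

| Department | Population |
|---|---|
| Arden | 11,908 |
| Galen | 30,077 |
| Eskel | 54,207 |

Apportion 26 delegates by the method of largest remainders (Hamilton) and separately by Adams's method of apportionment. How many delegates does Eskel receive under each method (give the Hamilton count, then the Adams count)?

Hamilton: Arden 3, Galen 8, Eskel 15.
Adams: Arden 4, Galen 8, Eskel 14.
Eskel gets 15 under Hamilton and 14 under Adams.

15 and 14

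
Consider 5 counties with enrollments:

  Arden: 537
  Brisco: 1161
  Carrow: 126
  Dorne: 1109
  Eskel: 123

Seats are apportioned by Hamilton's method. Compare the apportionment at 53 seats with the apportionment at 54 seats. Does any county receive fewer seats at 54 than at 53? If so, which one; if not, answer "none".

At 53 seats: Arden 10, Brisco 20, Carrow 2, Dorne 19, Eskel 2.
At 54 seats: Arden 9, Brisco 21, Carrow 2, Dorne 20, Eskel 2.
Arden drops from 10 to 9.

Arden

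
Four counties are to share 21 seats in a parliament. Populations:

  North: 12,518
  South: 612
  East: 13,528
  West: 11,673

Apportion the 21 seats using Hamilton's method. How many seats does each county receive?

North=7, South=0, East=8, West=6

Total 38331; standard divisor 38331/21 ≈ 1825.286.
Standard quotas: North 6.8581, South 0.3353, East 7.4114, West 6.3952.
Lower quotas: North 6, South 0, East 7, West 6 (sum 19, leaving 2 seats).
Remainders in descending order: North 0.8581, East 0.4114, West 0.3952, South 0.3353.
The surplus seats go to North, East.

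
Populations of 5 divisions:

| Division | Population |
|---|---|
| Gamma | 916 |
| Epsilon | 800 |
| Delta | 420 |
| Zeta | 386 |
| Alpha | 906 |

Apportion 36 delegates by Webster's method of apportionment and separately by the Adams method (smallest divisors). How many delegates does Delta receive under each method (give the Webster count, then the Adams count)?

Webster: Gamma 10, Epsilon 8, Delta 4, Zeta 4, Alpha 10.
Adams: Gamma 10, Epsilon 8, Delta 5, Zeta 4, Alpha 9.
Delta gets 4 under Webster and 5 under Adams.

4 and 5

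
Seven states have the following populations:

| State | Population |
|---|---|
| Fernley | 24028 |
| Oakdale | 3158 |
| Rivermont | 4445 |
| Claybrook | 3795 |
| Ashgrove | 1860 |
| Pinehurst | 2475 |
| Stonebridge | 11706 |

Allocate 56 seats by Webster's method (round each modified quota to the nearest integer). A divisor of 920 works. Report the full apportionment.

Fernley=26, Oakdale=3, Rivermont=5, Claybrook=4, Ashgrove=2, Pinehurst=3, Stonebridge=13

With modified divisor 920: modified quotas Fernley 26.117, Oakdale 3.433, Rivermont 4.832, Claybrook 4.125, Ashgrove 2.022, Pinehurst 2.690, Stonebridge 12.724.
Rounding to the nearest integer: Fernley 26, Oakdale 3, Rivermont 5, Claybrook 4, Ashgrove 2, Pinehurst 3, Stonebridge 13 (total 56).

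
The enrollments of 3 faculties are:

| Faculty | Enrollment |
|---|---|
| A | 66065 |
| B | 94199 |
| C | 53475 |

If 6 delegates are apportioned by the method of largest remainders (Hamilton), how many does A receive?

Total 213739; standard divisor 213739/6 ≈ 35623.167.
Standard quotas: A 1.8546, B 2.6443, C 1.5011.
Lower quotas: A 1, B 2, C 1 (sum 4, leaving 2 seats).
Remainders in descending order: A 0.8546, B 0.6443, C 0.5011.
Largest remainders: A, B receive the extra seats.
A receives 2.

2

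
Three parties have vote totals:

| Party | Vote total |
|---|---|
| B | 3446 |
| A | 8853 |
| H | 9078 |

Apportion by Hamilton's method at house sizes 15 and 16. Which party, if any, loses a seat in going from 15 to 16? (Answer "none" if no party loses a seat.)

At 15 seats: B 3, A 6, H 6.
At 16 seats: B 2, A 7, H 7.
B drops from 3 to 2.

B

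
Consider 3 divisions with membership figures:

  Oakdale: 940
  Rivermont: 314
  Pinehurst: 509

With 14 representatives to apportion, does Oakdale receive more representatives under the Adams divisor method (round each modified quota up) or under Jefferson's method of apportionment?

Jefferson

Adams: Oakdale 7, Rivermont 3, Pinehurst 4.
Jefferson: Oakdale 8, Rivermont 2, Pinehurst 4.
Oakdale gets 7 under Adams and 8 under Jefferson.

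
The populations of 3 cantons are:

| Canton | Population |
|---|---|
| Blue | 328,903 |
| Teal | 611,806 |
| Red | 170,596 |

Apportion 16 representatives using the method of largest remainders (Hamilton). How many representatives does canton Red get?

The standard divisor is 1111305/16 ≈ 69456.562.
Standard quotas: Blue 4.7354, Teal 8.8085, Red 2.4562.
Lower quotas: Blue 4, Teal 8, Red 2 (sum 14, leaving 2 seats).
Remainders in descending order: Teal 0.8085, Blue 0.7354, Red 0.4562.
The surplus seats go to Teal, Blue.
Red receives 2.

2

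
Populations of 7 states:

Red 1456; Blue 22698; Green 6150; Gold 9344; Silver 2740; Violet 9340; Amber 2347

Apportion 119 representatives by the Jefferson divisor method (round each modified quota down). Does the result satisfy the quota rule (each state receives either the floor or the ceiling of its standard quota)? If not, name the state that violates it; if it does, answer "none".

Standard quotas: Red 3.204, Blue 49.950, Green 13.534, Gold 20.563, Silver 6.030, Violet 20.554, Amber 5.165.
Jefferson allocation: Red 3, Blue 51, Green 13, Gold 21, Silver 6, Violet 20, Amber 5.
Blue has quota 49.950 (lower 49, upper 50) but receives 51 — outside the quota interval.

Blue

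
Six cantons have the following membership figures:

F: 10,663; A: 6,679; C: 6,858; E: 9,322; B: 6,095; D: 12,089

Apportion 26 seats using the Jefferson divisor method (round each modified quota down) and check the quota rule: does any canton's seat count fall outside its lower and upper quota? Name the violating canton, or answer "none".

Standard quotas: F 5.362, A 3.358, C 3.448, E 4.688, B 3.065, D 6.079.
Jefferson allocation: F 6, A 3, C 3, E 5, B 3, D 6.
Every allocation lies between the lower and upper quota.

none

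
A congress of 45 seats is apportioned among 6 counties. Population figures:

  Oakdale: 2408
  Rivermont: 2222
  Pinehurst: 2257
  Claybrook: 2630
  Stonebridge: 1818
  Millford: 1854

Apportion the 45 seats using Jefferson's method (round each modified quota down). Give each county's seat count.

Standard divisor 13189/45 ≈ 293.089; standard quotas: Oakdale 8.216, Rivermont 7.581, Pinehurst 7.701, Claybrook 8.973, Stonebridge 6.203, Millford 6.326.
Rounding down gives 8, 7, 7, 8, 6, 6 = 42 seats, so the divisor must be adjusted.
With modified divisor 270: modified quotas Oakdale 8.919, Rivermont 8.230, Pinehurst 8.359, Claybrook 9.741, Stonebridge 6.733, Millford 6.867.
Rounding down: Oakdale 8, Rivermont 8, Pinehurst 8, Claybrook 9, Stonebridge 6, Millford 6 (total 45).

Oakdale=8, Rivermont=8, Pinehurst=8, Claybrook=9, Stonebridge=6, Millford=6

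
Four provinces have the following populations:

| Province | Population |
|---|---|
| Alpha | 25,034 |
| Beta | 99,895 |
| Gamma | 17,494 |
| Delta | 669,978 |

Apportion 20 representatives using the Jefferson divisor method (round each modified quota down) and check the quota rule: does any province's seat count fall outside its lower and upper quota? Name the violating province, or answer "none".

Delta

Standard quotas: Alpha 0.616, Beta 2.459, Gamma 0.431, Delta 16.494.
Jefferson allocation: Alpha 0, Beta 2, Gamma 0, Delta 18.
Delta has quota 16.494 (lower 16, upper 17) but receives 18 — outside the quota interval.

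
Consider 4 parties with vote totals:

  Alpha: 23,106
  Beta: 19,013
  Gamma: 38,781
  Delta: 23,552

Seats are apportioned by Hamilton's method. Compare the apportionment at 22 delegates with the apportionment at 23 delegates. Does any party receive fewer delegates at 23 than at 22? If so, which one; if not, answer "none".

At 22 seats: Alpha 5, Beta 4, Gamma 8, Delta 5.
At 23 seats: Alpha 5, Beta 4, Gamma 9, Delta 5.
No party's allocation decreased.

none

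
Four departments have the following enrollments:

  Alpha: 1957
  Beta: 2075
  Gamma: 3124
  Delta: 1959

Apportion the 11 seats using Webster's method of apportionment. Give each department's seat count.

Standard divisor 9115/11 ≈ 828.636; standard quotas: Alpha 2.362, Beta 2.504, Gamma 3.770, Delta 2.364.
Rounding to the nearest integer gives Alpha 2, Beta 3, Gamma 4, Delta 2 — total 11, matching the house size, so no adjustment is needed.

Alpha 2, Beta 3, Gamma 4, Delta 2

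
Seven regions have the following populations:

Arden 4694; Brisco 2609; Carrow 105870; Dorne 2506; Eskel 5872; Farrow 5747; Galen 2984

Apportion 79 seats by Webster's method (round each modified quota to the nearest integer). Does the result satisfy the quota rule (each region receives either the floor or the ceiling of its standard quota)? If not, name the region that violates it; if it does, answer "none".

Standard quotas: Arden 2.846, Brisco 1.582, Carrow 64.197, Dorne 1.520, Eskel 3.561, Farrow 3.485, Galen 1.809.
Webster allocation: Arden 3, Brisco 2, Carrow 63, Dorne 2, Eskel 4, Farrow 3, Galen 2.
Carrow has quota 64.197 (lower 64, upper 65) but receives 63 — outside the quota interval.

Carrow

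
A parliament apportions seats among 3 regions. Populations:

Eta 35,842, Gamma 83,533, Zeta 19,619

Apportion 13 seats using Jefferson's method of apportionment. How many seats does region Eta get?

3

Standard divisor 138994/13 ≈ 10691.846; standard quotas: Eta 3.352, Gamma 7.813, Zeta 1.835.
Rounding down gives 3, 7, 1 = 11 seats, so the divisor must be adjusted.
With modified divisor 9500: modified quotas Eta 3.773, Gamma 8.793, Zeta 2.065.
Rounding down: Eta 3, Gamma 8, Zeta 2 (total 13).
Eta receives 3.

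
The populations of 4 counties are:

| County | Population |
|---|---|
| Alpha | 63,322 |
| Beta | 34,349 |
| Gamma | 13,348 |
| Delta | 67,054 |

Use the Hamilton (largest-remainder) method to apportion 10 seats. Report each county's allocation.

Alpha: 3; Beta: 2; Gamma: 1; Delta: 4

Total 178073; standard divisor 178073/10 ≈ 17807.3.
Standard quotas: Alpha 3.5560, Beta 1.9289, Gamma 0.7496, Delta 3.7655.
Lower quotas: Alpha 3, Beta 1, Gamma 0, Delta 3 (sum 7, leaving 3 seats).
Remainders in descending order: Beta 0.9289, Delta 0.7655, Gamma 0.7496, Alpha 0.5560.
Largest remainders: Beta, Delta, Gamma receive the extra seats.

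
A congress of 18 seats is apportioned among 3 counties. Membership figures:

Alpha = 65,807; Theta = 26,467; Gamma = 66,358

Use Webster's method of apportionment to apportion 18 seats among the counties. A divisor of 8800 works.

With modified divisor 8800: modified quotas Alpha 7.478, Theta 3.008, Gamma 7.541.
Rounding to the nearest integer: Alpha 7, Theta 3, Gamma 8 (total 18).

Alpha 7, Theta 3, Gamma 8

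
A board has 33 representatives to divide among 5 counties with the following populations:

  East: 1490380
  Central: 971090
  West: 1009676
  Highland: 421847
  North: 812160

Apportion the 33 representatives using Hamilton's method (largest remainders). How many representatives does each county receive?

East 10, Central 7, West 7, Highland 3, North 6

The standard divisor is 4705153/33 ≈ 142580.394.
Standard quotas: East 10.4529, Central 6.8108, West 7.0815, Highland 2.9587, North 5.6962.
Lower quotas: East 10, Central 6, West 7, Highland 2, North 5 (sum 30, leaving 3 seats).
Remainders in descending order: Highland 0.9587, Central 0.8108, North 0.6962, East 0.4529, West 0.0815.
The surplus seats go to Highland, Central, North.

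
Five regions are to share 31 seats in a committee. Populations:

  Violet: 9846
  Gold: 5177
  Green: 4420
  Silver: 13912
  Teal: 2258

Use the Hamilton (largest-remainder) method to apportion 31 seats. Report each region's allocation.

Violet: 9; Gold: 4; Green: 4; Silver: 12; Teal: 2

The standard divisor is 35613/31 ≈ 1148.806.
Standard quotas: Violet 8.5706, Gold 4.5064, Green 3.8475, Silver 12.1100, Teal 1.9655.
Lower quotas: Violet 8, Gold 4, Green 3, Silver 12, Teal 1 (sum 28, leaving 3 seats).
Remainders in descending order: Teal 0.9655, Green 0.8475, Violet 0.5706, Gold 0.5064, Silver 0.1100.
The surplus seats go to Teal, Green, Violet.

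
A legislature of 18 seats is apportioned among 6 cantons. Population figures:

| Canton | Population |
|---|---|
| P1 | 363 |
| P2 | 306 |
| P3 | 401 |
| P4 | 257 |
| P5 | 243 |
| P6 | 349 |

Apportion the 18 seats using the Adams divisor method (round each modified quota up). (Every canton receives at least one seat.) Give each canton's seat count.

P1 3, P2 3, P3 4, P4 3, P5 2, P6 3

Standard divisor 1919/18 ≈ 106.611; standard quotas: P1 3.405, P2 2.870, P3 3.761, P4 2.411, P5 2.279, P6 3.274.
Rounding up gives 4, 3, 4, 3, 3, 4 = 21 seats, so the divisor must be adjusted.
With modified divisor 125: modified quotas P1 2.904, P2 2.448, P3 3.208, P4 2.056, P5 1.944, P6 2.792.
Rounding up: P1 3, P2 3, P3 4, P4 3, P5 2, P6 3 (total 18).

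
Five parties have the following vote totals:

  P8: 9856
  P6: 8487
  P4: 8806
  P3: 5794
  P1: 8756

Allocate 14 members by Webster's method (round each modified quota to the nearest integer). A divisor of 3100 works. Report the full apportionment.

With modified divisor 3100: modified quotas P8 3.179, P6 2.738, P4 2.841, P3 1.869, P1 2.825.
Rounding to the nearest integer: P8 3, P6 3, P4 3, P3 2, P1 3 (total 14).

P8: 3; P6: 3; P4: 3; P3: 2; P1: 3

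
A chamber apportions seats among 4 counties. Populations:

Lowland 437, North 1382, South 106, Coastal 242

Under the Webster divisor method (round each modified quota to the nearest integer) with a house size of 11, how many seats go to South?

Standard divisor 2167/11 ≈ 197; standard quotas: Lowland 2.218, North 7.015, South 0.538, Coastal 1.228.
Rounding to the nearest integer gives Lowland 2, North 7, South 1, Coastal 1 — total 11, matching the house size, so no adjustment is needed.
South receives 1.

1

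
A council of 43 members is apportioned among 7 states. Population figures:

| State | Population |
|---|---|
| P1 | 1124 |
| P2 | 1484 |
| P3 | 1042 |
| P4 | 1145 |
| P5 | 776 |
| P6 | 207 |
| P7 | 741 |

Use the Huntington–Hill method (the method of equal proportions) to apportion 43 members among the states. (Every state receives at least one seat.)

With divisor 152: modified quotas P1 7.395, P2 9.763, P3 6.855, P4 7.533, P5 5.105, P6 1.362, P7 4.875.
Geometric-mean thresholds: P1 √(7·8)=7.483, P2 √(9·10)=9.487, P3 √(6·7)=6.481, P4 √(7·8)=7.483, P5 √(5·6)=5.477, P6 √(1·2)=1.414, P7 √(4·5)=4.472.
Each quota rounded against its threshold gives P1 7, P2 10, P3 7, P4 8, P5 5, P6 1, P7 5 (total 43).

P1 7, P2 10, P3 7, P4 8, P5 5, P6 1, P7 5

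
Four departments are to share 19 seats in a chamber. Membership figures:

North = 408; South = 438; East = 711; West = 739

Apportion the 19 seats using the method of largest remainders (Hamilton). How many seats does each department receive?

The standard divisor is 2296/19 ≈ 120.842.
Standard quotas: North 3.376, South 3.625, East 5.884, West 6.115.
Lower quotas: North 3, South 3, East 5, West 6 (sum 17, leaving 2 seats).
Remainders in descending order: East 0.884, South 0.625, North 0.376, West 0.115.
The surplus seats go to East, South.

North 3, South 4, East 6, West 6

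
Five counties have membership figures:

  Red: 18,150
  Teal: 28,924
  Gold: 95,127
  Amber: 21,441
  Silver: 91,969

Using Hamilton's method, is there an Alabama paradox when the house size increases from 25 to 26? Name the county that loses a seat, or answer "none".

none

At 25 seats: Red 2, Teal 3, Gold 9, Amber 2, Silver 9.
At 26 seats: Red 2, Teal 3, Gold 10, Amber 2, Silver 9.
No county's allocation decreased.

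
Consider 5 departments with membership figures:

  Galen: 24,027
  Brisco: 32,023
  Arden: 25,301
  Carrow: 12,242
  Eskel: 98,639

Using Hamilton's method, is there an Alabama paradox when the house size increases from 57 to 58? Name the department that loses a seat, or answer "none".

Arden

At 57 seats: Galen 7, Brisco 9, Arden 8, Carrow 4, Eskel 29.
At 58 seats: Galen 7, Brisco 10, Arden 7, Carrow 4, Eskel 30.
Arden drops from 8 to 7.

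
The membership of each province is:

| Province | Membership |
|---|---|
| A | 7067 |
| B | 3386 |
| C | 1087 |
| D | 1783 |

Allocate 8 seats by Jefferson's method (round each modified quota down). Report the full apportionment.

Standard divisor 13323/8 ≈ 1665.375; standard quotas: A 4.243, B 2.033, C 0.653, D 1.071.
Rounding down gives 4, 2, 0, 1 = 7 seats, so the divisor must be adjusted.
With modified divisor 1300: modified quotas A 5.436, B 2.605, C 0.836, D 1.372.
Rounding down: A 5, B 2, C 0, D 1 (total 8).

A: 5, B: 2, C: 0, D: 1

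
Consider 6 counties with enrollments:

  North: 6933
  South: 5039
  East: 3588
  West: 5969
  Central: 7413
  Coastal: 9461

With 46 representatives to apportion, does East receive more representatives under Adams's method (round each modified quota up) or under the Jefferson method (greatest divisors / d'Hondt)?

Adams

Adams: North 8, South 6, East 5, West 7, Central 9, Coastal 11.
Jefferson: North 8, South 6, East 4, West 7, Central 9, Coastal 12.
East gets 5 under Adams and 4 under Jefferson.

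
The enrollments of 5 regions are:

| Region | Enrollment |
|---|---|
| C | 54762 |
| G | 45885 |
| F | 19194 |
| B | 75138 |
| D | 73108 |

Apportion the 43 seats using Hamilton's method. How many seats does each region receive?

Total 268087; standard divisor 268087/43 ≈ 6234.581.
Standard quotas: C 8.7836, G 7.3598, F 3.0786, B 12.0518, D 11.7262.
Lower quotas: C 8, G 7, F 3, B 12, D 11 (sum 41, leaving 2 seats).
Remainders in descending order: C 0.7836, D 0.7262, G 0.3598, F 0.0786, B 0.0518.
Largest remainders: C, D receive the extra seats.

C 9, G 7, F 3, B 12, D 12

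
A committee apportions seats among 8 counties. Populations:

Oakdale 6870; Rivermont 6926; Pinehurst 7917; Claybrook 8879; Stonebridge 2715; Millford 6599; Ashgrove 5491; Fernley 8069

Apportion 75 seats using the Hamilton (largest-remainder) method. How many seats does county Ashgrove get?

Total 53466; standard divisor 53466/75 ≈ 712.88.
Standard quotas: Oakdale 9.6370, Rivermont 9.7155, Pinehurst 11.1057, Claybrook 12.4551, Stonebridge 3.8085, Millford 9.2568, Ashgrove 7.7026, Fernley 11.3189.
Lower quotas: Oakdale 9, Rivermont 9, Pinehurst 11, Claybrook 12, Stonebridge 3, Millford 9, Ashgrove 7, Fernley 11 (sum 71, leaving 4 seats).
Remainders in descending order: Stonebridge 0.8085, Rivermont 0.7155, Ashgrove 0.7026, Oakdale 0.6370, Claybrook 0.4551, Fernley 0.3189, Millford 0.2568, Pinehurst 0.1057.
Largest remainders: Stonebridge, Rivermont, Ashgrove, Oakdale receive the extra seats.
Ashgrove receives 8.

8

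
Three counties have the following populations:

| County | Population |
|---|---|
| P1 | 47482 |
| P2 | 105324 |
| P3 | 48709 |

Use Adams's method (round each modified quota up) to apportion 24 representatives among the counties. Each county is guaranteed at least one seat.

Standard divisor 201515/24 ≈ 8396.458; standard quotas: P1 5.655, P2 12.544, P3 5.801.
Rounding up gives 6, 13, 6 = 25 seats, so the divisor must be adjusted.
With modified divisor 9100: modified quotas P1 5.218, P2 11.574, P3 5.353.
Rounding up: P1 6, P2 12, P3 6 (total 24).

P1: 6; P2: 12; P3: 6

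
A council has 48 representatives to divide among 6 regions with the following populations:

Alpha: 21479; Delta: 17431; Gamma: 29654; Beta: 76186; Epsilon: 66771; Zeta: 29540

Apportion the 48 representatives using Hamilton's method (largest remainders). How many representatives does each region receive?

Standard divisor: 241061 ÷ 48 ≈ 5022.104.
Standard quotas: Alpha 4.2769, Delta 3.4709, Gamma 5.9047, Beta 15.1701, Epsilon 13.2954, Zeta 5.8820.
Lower quotas: Alpha 4, Delta 3, Gamma 5, Beta 15, Epsilon 13, Zeta 5 (sum 45, leaving 3 seats).
Remainders in descending order: Gamma 0.9047, Zeta 0.8820, Delta 0.4709, Epsilon 0.2954, Alpha 0.2769, Beta 0.1701.
The surplus seats go to Gamma, Zeta, Delta.

Alpha 4, Delta 4, Gamma 6, Beta 15, Epsilon 13, Zeta 6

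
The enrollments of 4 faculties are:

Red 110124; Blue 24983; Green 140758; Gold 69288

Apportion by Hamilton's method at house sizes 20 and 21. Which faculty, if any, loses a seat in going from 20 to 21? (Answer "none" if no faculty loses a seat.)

Blue

At 20 seats: Red 6, Blue 2, Green 8, Gold 4.
At 21 seats: Red 7, Blue 1, Green 9, Gold 4.
Blue drops from 2 to 1.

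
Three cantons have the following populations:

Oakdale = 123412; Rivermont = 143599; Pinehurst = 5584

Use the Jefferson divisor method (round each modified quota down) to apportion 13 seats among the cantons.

Standard divisor 272595/13 ≈ 20968.846; standard quotas: Oakdale 5.885, Rivermont 6.848, Pinehurst 0.266.
Rounding down gives 5, 6, 0 = 11 seats, so the divisor must be adjusted.
With modified divisor 19200: modified quotas Oakdale 6.428, Rivermont 7.479, Pinehurst 0.291.
Rounding down: Oakdale 6, Rivermont 7, Pinehurst 0 (total 13).

Oakdale 6, Rivermont 7, Pinehurst 0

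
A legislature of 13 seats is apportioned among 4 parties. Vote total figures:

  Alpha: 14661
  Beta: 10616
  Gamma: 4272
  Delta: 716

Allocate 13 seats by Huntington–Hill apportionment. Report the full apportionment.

With divisor 2525: modified quotas Alpha 5.806, Beta 4.204, Gamma 1.692, Delta 0.284.
Geometric-mean thresholds: Alpha √(5·6)=5.477, Beta √(4·5)=4.472, Gamma √(1·2)=1.414, Delta (min 1).
Each quota rounded against its threshold gives Alpha 6, Beta 4, Gamma 2, Delta 1 (total 13).

Alpha 6, Beta 4, Gamma 2, Delta 1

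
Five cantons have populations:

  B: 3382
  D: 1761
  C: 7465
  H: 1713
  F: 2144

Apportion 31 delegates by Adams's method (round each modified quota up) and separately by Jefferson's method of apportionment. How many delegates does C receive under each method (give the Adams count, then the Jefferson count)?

Adams: B 6, D 4, C 14, H 3, F 4.
Jefferson: B 6, D 3, C 15, H 3, F 4.
C gets 14 under Adams and 15 under Jefferson.

14 and 15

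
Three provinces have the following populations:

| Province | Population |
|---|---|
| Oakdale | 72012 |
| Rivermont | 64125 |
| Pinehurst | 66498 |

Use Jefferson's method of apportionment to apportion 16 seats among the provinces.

Standard divisor 202635/16 ≈ 12664.688; standard quotas: Oakdale 5.686, Rivermont 5.063, Pinehurst 5.251.
Rounding down gives 5, 5, 5 = 15 seats, so the divisor must be adjusted.
With modified divisor 11500: modified quotas Oakdale 6.262, Rivermont 5.576, Pinehurst 5.782.
Rounding down: Oakdale 6, Rivermont 5, Pinehurst 5 (total 16).

Oakdale 6; Rivermont 5; Pinehurst 5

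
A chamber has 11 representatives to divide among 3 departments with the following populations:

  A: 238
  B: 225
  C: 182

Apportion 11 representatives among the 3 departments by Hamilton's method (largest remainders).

Total 645; standard divisor 645/11 ≈ 58.636.
Standard quotas: A 4.059, B 3.837, C 3.104.
Lower quotas: A 4, B 3, C 3 (sum 10, leaving 1 seat).
Remainders in descending order: B 0.837, C 0.104, A 0.059.
The surplus seat goes to B.

A 4, B 4, C 3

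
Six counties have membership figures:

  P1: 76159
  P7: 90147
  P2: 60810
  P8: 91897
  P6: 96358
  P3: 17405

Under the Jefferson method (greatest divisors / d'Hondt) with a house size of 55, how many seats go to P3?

Standard divisor 432776/55 ≈ 7868.655; standard quotas: P1 9.679, P7 11.456, P2 7.728, P8 11.679, P6 12.246, P3 2.212.
Rounding down gives 9, 11, 7, 11, 12, 2 = 52 seats, so the divisor must be adjusted.
With modified divisor 7560: modified quotas P1 10.074, P7 11.924, P2 8.044, P8 12.156, P6 12.746, P3 2.302.
Rounding down: P1 10, P7 11, P2 8, P8 12, P6 12, P3 2 (total 55).
P3 receives 2.

2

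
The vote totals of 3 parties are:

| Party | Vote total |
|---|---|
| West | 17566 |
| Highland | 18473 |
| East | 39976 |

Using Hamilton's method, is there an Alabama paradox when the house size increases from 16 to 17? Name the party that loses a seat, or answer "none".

At 16 seats: West 4, Highland 4, East 8.
At 17 seats: West 4, Highland 4, East 9.
No party's allocation decreased.

none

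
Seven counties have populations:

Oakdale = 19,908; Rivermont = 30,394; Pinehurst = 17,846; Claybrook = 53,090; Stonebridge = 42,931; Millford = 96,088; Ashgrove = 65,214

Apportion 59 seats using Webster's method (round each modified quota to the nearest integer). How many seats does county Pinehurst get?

3

Standard divisor 325471/59 ≈ 5516.458; standard quotas: Oakdale 3.609, Rivermont 5.510, Pinehurst 3.235, Claybrook 9.624, Stonebridge 7.782, Millford 17.418, Ashgrove 11.822.
Rounding to the nearest integer gives 4, 6, 3, 10, 8, 17, 12 = 60 seats, so the divisor must be adjusted.
With modified divisor 5560: modified quotas Oakdale 3.581, Rivermont 5.467, Pinehurst 3.210, Claybrook 9.549, Stonebridge 7.721, Millford 17.282, Ashgrove 11.729.
Rounding to the nearest integer: Oakdale 4, Rivermont 5, Pinehurst 3, Claybrook 10, Stonebridge 8, Millford 17, Ashgrove 12 (total 59).
Pinehurst receives 3.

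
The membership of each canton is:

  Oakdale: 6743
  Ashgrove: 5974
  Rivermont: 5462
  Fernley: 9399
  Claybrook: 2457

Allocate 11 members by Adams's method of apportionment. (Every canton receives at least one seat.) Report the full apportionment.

Standard divisor 30035/11 ≈ 2730.455; standard quotas: Oakdale 2.470, Ashgrove 2.188, Rivermont 2.000, Fernley 3.442, Claybrook 0.900.
Rounding up gives 3, 3, 3, 4, 1 = 14 seats, so the divisor must be adjusted.
With modified divisor 3300: modified quotas Oakdale 2.043, Ashgrove 1.810, Rivermont 1.655, Fernley 2.848, Claybrook 0.745.
Rounding up: Oakdale 3, Ashgrove 2, Rivermont 2, Fernley 3, Claybrook 1 (total 11).

Oakdale 3; Ashgrove 2; Rivermont 2; Fernley 3; Claybrook 1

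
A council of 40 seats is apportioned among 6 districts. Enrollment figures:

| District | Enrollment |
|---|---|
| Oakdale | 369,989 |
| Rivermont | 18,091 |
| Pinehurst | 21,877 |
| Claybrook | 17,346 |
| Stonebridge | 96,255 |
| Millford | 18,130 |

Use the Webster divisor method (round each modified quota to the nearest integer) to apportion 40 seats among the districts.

Standard divisor 541688/40 ≈ 13542.2; standard quotas: Oakdale 27.321, Rivermont 1.336, Pinehurst 1.615, Claybrook 1.281, Stonebridge 7.108, Millford 1.339.
Rounding to the nearest integer gives 27, 1, 2, 1, 7, 1 = 39 seats, so the divisor must be adjusted.
With modified divisor 13200: modified quotas Oakdale 28.029, Rivermont 1.371, Pinehurst 1.657, Claybrook 1.314, Stonebridge 7.292, Millford 1.373.
Rounding to the nearest integer: Oakdale 28, Rivermont 1, Pinehurst 2, Claybrook 1, Stonebridge 7, Millford 1 (total 40).

Oakdale: 28, Rivermont: 1, Pinehurst: 2, Claybrook: 1, Stonebridge: 7, Millford: 1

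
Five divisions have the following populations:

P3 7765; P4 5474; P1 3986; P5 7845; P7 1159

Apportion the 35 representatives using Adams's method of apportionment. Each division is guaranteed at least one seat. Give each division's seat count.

Standard divisor 26229/35 ≈ 749.4; standard quotas: P3 10.362, P4 7.305, P1 5.319, P5 10.468, P7 1.547.
Rounding up gives 11, 8, 6, 11, 2 = 38 seats, so the divisor must be adjusted.
With modified divisor 790: modified quotas P3 9.829, P4 6.929, P1 5.046, P5 9.930, P7 1.467.
Rounding up: P3 10, P4 7, P1 6, P5 10, P7 2 (total 35).

P3 10; P4 7; P1 6; P5 10; P7 2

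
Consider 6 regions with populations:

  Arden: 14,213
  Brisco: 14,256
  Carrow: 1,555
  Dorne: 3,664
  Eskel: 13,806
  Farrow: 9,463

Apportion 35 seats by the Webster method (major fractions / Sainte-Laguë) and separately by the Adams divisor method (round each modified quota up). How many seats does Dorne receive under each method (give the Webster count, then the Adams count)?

2 and 3

Webster: Arden 9, Brisco 9, Carrow 1, Dorne 2, Eskel 8, Farrow 6.
Adams: Arden 8, Brisco 9, Carrow 1, Dorne 3, Eskel 8, Farrow 6.
Dorne gets 2 under Webster and 3 under Adams.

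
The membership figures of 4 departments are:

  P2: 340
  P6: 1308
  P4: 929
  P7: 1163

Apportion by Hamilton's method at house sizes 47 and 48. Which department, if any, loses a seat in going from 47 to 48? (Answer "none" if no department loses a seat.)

At 47 seats: P2 4, P6 16, P4 12, P7 15.
At 48 seats: P2 4, P6 17, P4 12, P7 15.
No department's allocation decreased.

none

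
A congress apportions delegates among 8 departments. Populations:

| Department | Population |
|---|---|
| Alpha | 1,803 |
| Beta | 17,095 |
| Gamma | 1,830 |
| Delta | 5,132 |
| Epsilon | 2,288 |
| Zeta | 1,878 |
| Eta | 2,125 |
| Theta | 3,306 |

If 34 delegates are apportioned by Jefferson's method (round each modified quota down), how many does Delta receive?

5

Standard divisor 35457/34 ≈ 1042.853; standard quotas: Alpha 1.729, Beta 16.393, Gamma 1.755, Delta 4.921, Epsilon 2.194, Zeta 1.801, Eta 2.038, Theta 3.170.
Rounding down gives 1, 16, 1, 4, 2, 1, 2, 3 = 30 seats, so the divisor must be adjusted.
With modified divisor 927: modified quotas Alpha 1.945, Beta 18.441, Gamma 1.974, Delta 5.536, Epsilon 2.468, Zeta 2.026, Eta 2.292, Theta 3.566.
Rounding down: Alpha 1, Beta 18, Gamma 1, Delta 5, Epsilon 2, Zeta 2, Eta 2, Theta 3 (total 34).
Delta receives 5.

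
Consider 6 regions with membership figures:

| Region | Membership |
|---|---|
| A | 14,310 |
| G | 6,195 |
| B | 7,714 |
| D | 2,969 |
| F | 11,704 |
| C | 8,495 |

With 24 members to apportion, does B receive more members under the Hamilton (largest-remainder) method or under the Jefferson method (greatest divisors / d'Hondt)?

Hamilton

Hamilton: A 7, G 3, B 4, D 1, F 5, C 4.
Jefferson: A 7, G 3, B 3, D 1, F 6, C 4.
B gets 4 under Hamilton and 3 under Jefferson.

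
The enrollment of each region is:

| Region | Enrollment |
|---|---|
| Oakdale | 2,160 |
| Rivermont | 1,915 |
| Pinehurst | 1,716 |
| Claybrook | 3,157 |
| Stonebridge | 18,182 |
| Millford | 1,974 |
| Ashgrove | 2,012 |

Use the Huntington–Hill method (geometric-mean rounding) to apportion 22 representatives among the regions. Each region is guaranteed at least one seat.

Oakdale 2; Rivermont 1; Pinehurst 1; Claybrook 2; Stonebridge 13; Millford 1; Ashgrove 2

With divisor 1409: modified quotas Oakdale 1.533, Rivermont 1.359, Pinehurst 1.218, Claybrook 2.241, Stonebridge 12.904, Millford 1.401, Ashgrove 1.428.
Geometric-mean thresholds: Oakdale √(1·2)=1.414, Rivermont √(1·2)=1.414, Pinehurst √(1·2)=1.414, Claybrook √(2·3)=2.449, Stonebridge √(12·13)=12.490, Millford √(1·2)=1.414, Ashgrove √(1·2)=1.414.
Each quota rounded against its threshold gives Oakdale 2, Rivermont 1, Pinehurst 1, Claybrook 2, Stonebridge 13, Millford 1, Ashgrove 2 (total 22).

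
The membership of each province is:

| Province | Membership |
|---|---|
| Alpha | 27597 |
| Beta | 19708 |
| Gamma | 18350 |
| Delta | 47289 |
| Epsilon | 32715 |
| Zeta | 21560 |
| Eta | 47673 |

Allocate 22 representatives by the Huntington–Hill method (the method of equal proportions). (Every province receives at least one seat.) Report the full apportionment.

With divisor 10009: modified quotas Alpha 2.757, Beta 1.969, Gamma 1.833, Delta 4.725, Epsilon 3.269, Zeta 2.154, Eta 4.763.
Geometric-mean thresholds: Alpha √(2·3)=2.449, Beta √(1·2)=1.414, Gamma √(1·2)=1.414, Delta √(4·5)=4.472, Epsilon √(3·4)=3.464, Zeta √(2·3)=2.449, Eta √(4·5)=4.472.
Each quota rounded against its threshold gives Alpha 3, Beta 2, Gamma 2, Delta 5, Epsilon 3, Zeta 2, Eta 5 (total 22).

Alpha 3, Beta 2, Gamma 2, Delta 5, Epsilon 3, Zeta 2, Eta 5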